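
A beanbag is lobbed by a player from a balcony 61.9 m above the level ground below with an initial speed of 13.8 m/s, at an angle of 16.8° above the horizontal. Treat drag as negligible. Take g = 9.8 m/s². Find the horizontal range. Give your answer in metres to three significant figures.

Horizontal component vₓ = 13.80 cos 16.8° = 13.21 m/s; vertical v_y0 = 13.80 sin 16.8° = 3.989 m/s.
Vertical motion (up positive, ground at y = 0): 4.900 t² − (3.989) t − 61.9 = 0, so t = (3.989 + √(3.989² + 2·9.80·61.9)) / 9.80 = (3.989 + 35.06) / 9.80 = 3.984 s.
Horizontal distance: R = vₓ t = 13.21 × 3.984 = 52.64 m.

52.6 m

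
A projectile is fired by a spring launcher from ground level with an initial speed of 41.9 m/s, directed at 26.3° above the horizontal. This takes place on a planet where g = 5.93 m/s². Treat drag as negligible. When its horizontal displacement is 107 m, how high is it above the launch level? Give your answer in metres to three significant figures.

28.8 m

Horizontal component vₓ = 41.90 cos 26.3° = 37.56 m/s; vertical v_y0 = 41.90 sin 26.3° = 18.56 m/s.
At x = 107 m, t = x/vₓ = 107/37.56 = 2.849 s.
Height: y = v_y0 t − ½ g t² = 18.56 × 2.849 − 2.965 × 2.849² = 52.88 − 24.06 = 28.82 m.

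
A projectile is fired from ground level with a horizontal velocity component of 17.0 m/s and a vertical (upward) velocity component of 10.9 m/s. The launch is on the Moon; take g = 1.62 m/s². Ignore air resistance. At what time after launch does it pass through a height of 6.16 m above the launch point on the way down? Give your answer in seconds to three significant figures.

12.9 s

Height y(t) = 10.90 t − 0.8100 t² = 6.16 gives 0.8100 t² − 10.90 t + 6.16 = 0.
Quadratic formula: t = (10.90 ± √98.852) / 1.62 = (10.90 ± 9.942) / 1.62 → t = 0.5911 s or 12.87 s.
The descending-branch root is 12.87 s.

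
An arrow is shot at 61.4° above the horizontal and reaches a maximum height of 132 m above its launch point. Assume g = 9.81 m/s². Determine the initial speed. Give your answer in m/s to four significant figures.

At the peak v_y = 0, so v_y0 = √(2gH) = √(2 × 9.81 × 132) = 50.89 m/s.
v_y0 = v₀ sin θ ⇒ v₀ = 50.89 / sin 61.4° = 57.96 m/s.

57.96 m/s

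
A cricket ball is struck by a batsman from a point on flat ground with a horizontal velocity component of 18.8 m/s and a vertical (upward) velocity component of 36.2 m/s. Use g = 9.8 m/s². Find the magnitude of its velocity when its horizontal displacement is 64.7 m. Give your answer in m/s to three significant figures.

At x = 64.7 m, t = x/vₓ = 64.7/18.80 = 3.441 s.
Vertical velocity there: v_y = v_y0 − g t = 36.20 − 9.80 × 3.441 = 2.473 m/s.
Speed: √(vₓ² + v_y²) = √(18.80² + 2.473²) = 18.96 m/s.

19.0 m/s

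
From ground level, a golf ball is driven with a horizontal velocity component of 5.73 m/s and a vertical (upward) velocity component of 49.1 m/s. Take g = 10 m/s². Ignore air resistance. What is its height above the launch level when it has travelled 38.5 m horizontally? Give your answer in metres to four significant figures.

x = vₓ t ⇒ t = 38.5/5.730 = 6.719 s.
Height: y = v_y0 t − ½ g t² = 49.10 × 6.719 − 5.000 × 6.719² = 329.9 − 225.7 = 104.2 m.

104.2 m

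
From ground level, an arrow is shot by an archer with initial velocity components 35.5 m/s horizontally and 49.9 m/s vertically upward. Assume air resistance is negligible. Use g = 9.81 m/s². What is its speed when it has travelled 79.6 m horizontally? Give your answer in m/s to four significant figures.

Time to reach x = 79.6 m: t = x/vₓ = 79.6/35.50 = 2.242 s.
Vertical velocity there: v_y = v_y0 − g t = 49.90 − 9.81 × 2.242 = 27.90 m/s.
Speed: √(vₓ² + v_y²) = √(35.50² + 27.90²) = 45.15 m/s.

45.15 m/s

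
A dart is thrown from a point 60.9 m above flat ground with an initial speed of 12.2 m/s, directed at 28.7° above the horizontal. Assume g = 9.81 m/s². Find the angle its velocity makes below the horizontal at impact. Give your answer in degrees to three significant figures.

73.0°

Horizontal component vₓ = 12.20 cos 28.7° = 10.70 m/s; vertical v_y0 = 12.20 sin 28.7° = 5.859 m/s.
Vertical motion (up positive, ground at y = 0): 4.905 t² − (5.859) t − 60.9 = 0, so t = (5.859 + √(5.859² + 2·9.81·60.9)) / 9.81 = (5.859 + 35.06) / 9.81 = 4.171 s.
At impact: v_y = v_y0 − g t = −35.06 m/s; vₓ = 10.70 m/s.
Angle below horizontal: arctan(|v_y|/vₓ) = arctan(35.06/10.70) = 73.03°.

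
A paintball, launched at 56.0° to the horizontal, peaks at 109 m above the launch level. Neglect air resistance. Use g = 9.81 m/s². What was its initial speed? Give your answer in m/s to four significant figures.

55.78 m/s

At the peak v_y = 0, so v_y0 = √(2gH) = √(2 × 9.81 × 109) = 46.24 m/s.
v_y0 = v₀ sin θ ⇒ v₀ = 46.24 / sin 56.0° = 55.78 m/s.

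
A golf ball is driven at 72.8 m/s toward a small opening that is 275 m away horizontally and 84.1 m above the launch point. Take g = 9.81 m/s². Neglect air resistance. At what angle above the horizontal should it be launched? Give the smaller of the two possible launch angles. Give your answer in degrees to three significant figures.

34.1°

Trajectory: y = x tanθ − g x² (1 + tan²θ)/(2v₀²). With x = 275, y = 84.1, v₀ = 72.8, g = 9.81:
69.99 tan²θ − 275 tanθ + (154.1) = 0.
tanθ = [275 ± √(275² − 4 × 69.99 × (154.1))] / (2 × 69.99) = (275 ± 180.2) / 140.0, giving tanθ = 0.6770 or 3.252.
θ = 34.10° or 72.91°; the smaller is 34.10°.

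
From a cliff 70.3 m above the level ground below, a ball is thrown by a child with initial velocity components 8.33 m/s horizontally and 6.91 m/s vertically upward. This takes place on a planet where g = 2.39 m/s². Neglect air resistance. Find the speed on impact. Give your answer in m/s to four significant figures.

Vertical motion (up positive, ground at y = 0): 1.195 t² − (6.910) t − 70.3 = 0, so t = (6.910 + √(6.910² + 2·2.39·70.3)) / 2.39 = (6.910 + 19.59) / 2.39 = 11.09 s.
Vertical velocity at impact: v_y = v_y0 − g t = 6.910 − 2.39 × 11.09 = −19.59 m/s.
Speed: |v| = √(vₓ² + v_y²) = √(8.330² + 19.59²) = 21.29 m/s.

21.29 m/s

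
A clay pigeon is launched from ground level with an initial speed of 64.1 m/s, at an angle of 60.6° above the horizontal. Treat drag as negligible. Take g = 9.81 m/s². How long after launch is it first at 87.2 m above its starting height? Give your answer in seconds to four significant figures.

vₓ = 64.10 cos 60.6° = 31.47 m/s; v_y0 = 64.10 sin 60.6° = 55.84 m/s.
Height y(t) = 55.84 t − 4.905 t² = 87.2 gives 4.905 t² − 55.84 t + 87.2 = 0.
t = [55.84 ± √(55.84² − 2·9.81·87.2)] / 9.81 = (55.84 ± 37.52) / 9.81, so t = 1.868 s or t = 9.517 s.
The first (ascending) time is 1.868 s.

1.868 s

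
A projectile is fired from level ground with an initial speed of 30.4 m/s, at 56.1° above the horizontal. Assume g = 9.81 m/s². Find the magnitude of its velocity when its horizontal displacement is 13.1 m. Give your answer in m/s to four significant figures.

Resolve: vₓ = 30.40 cos 56.1° = 16.96 m/s and v_y0 = 30.40 sin 56.1° = 25.23 m/s.
Time to reach x = 13.1 m: t = x/vₓ = 13.1/16.96 = 0.7726 s.
Vertical velocity there: v_y = v_y0 − g t = 25.23 − 9.81 × 0.7726 = 17.65 m/s.
Speed: √(vₓ² + v_y²) = √(16.96² + 17.65²) = 24.48 m/s.

24.48 m/s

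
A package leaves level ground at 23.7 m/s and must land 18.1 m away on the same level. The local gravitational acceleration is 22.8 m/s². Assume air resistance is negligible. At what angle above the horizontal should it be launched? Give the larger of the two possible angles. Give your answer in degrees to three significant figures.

R = v₀² sin 2θ / g gives sin 2θ = gR/v₀² = 22.8·18.1/23.7² = 0.7347.
2θ = 47.28° or 180° − 47.28° = 132.7°, so θ = 23.64° or 66.36°.
The larger angle is 66.36°.

66.4°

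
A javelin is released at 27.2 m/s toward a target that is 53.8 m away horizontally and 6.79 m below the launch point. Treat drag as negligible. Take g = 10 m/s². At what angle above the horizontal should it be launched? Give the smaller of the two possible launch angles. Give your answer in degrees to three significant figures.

Trajectory: y = x tanθ − g x² (1 + tan²θ)/(2v₀²). With x = 53.8, y = −6.79, v₀ = 27.2, g = 10.0:
19.56 tan²θ − 53.8 tanθ + (12.77) = 0.
tanθ = [53.8 ± √(53.8² − 4 × 19.56 × (12.77))] / (2 × 19.56) = (53.8 ± 43.53) / 39.12, giving tanθ = 0.2624 or 2.488.
θ = 14.70° or 68.10°; the smaller is 14.70°.

14.7°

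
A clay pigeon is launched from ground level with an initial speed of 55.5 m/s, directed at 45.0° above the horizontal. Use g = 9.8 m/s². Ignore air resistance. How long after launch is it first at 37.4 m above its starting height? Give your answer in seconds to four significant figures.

Horizontal component vₓ = 55.50 cos 45.0° = 39.24 m/s; vertical v_y0 = 55.50 sin 45.0° = 39.24 m/s.
Require v_y0 t − ½ g t² = 37.4, i.e. 4.900 t² − 39.24 t + 37.4 = 0.
Quadratic formula: t = (39.24 ± √807.08) / 9.80 = (39.24 ± 28.41) / 9.80 → t = 1.106 s or 6.903 s.
The first (ascending) time is 1.106 s.

1.106 s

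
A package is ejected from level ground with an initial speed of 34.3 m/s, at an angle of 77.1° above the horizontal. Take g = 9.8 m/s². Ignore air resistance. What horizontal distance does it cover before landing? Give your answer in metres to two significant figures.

52 m

Components: vₓ = 34.30 cos 77.1° = 7.657 m/s, v_y0 = 34.30 sin 77.1° = 33.43 m/s.
Flight time T = 2 v_y0 / g = 6.823 s.
Range: R = vₓ T = 7.657 × 6.823 = 52.25 m.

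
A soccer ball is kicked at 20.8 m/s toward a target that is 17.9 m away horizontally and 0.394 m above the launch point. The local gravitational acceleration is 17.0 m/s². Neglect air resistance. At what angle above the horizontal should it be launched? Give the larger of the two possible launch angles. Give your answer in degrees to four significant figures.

67.39°

Trajectory: y = x tanθ − g x² (1 + tan²θ)/(2v₀²). With x = 17.9, y = 0.394, v₀ = 20.8, g = 17.0:
6.295 tan²θ − 17.9 tanθ + (6.689) = 0.
tanθ = [17.9 ± √(17.9² − 4 × 6.295 × (6.689))] / (2 × 6.295) = (17.9 ± 12.33) / 12.59, giving tanθ = 0.4426 or 2.401.
θ = 23.87° or 67.39°; the larger is 67.39°.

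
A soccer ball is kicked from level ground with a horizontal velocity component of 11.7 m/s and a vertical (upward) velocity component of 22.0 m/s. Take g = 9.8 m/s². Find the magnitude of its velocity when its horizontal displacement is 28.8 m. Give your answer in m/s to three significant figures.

x = vₓ t ⇒ t = 28.8/11.70 = 2.462 s.
Vertical velocity there: v_y = v_y0 − g t = 22.00 − 9.80 × 2.462 = −2.123 m/s.
Speed: √(vₓ² + v_y²) = √(11.70² + 2.123²) = 11.89 m/s.

11.9 m/s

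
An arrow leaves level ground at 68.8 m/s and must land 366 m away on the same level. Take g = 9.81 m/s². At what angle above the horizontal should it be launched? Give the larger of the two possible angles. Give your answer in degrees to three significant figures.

From R = (v₀²/g) sin 2θ: sin 2θ = 9.81 × 366 / 4733.4 = 0.7585.
2θ = 49.33° or 180° − 49.33° = 130.7°, so θ = 24.67° or 65.33°.
The larger angle is 65.33°.

65.3°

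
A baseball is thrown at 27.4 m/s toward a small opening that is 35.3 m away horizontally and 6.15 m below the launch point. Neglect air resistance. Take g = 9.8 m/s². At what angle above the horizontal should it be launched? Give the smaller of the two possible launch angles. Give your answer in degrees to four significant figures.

3.258°

Trajectory: y = x tanθ − g x² (1 + tan²θ)/(2v₀²). With x = 35.3, y = −6.15, v₀ = 27.4, g = 9.80:
8.133 tan²θ − 35.3 tanθ + (1.983) = 0.
tanθ = [35.3 ± √(35.3² − 4 × 8.133 × (1.983))] / (2 × 8.133) = (35.3 ± 34.37) / 16.27, giving tanθ = 0.05692 or 4.283.
θ = 3.258° or 76.86°; the smaller is 3.258°.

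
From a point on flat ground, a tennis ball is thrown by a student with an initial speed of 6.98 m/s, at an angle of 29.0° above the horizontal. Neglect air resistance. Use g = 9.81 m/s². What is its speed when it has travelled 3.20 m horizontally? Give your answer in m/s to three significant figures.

6.35 m/s

vₓ = 6.980 cos 29.0° = 6.105 m/s; v_y0 = 6.980 sin 29.0° = 3.384 m/s.
At x = 3.20 m, t = x/vₓ = 3.20/6.105 = 0.5242 s.
Vertical velocity there: v_y = v_y0 − g t = 3.384 − 9.81 × 0.5242 = −1.758 m/s.
Speed: √(vₓ² + v_y²) = √(6.105² + 1.758²) = 6.353 m/s.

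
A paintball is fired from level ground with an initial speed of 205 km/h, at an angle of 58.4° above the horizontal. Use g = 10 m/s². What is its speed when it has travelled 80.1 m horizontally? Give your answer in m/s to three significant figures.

36.9 m/s

Convert: 205 km/h = 205/3.6 = 56.94 m/s.
Horizontal component vₓ = 56.94 cos 58.4° = 29.84 m/s; vertical v_y0 = 56.94 sin 58.4° = 48.50 m/s.
At x = 80.1 m, t = x/vₓ = 80.1/29.84 = 2.684 s.
Vertical velocity there: v_y = v_y0 − g t = 48.50 − 10.0 × 2.684 = 21.66 m/s.
Speed: √(vₓ² + v_y²) = √(29.84² + 21.66²) = 36.87 m/s.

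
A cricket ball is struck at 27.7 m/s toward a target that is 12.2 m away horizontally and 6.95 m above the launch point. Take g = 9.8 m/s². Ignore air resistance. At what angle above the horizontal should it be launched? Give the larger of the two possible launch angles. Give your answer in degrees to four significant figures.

85.30°

Trajectory: y = x tanθ − g x² (1 + tan²θ)/(2v₀²). With x = 12.2, y = 6.95, v₀ = 27.7, g = 9.80:
0.9505 tan²θ − 12.2 tanθ + (7.901) = 0.
tanθ = [12.2 ± √(12.2² − 4 × 0.9505 × (7.901))] / (2 × 0.9505) = (12.2 ± 10.90) / 1.901, giving tanθ = 0.6840 or 12.15.
θ = 34.37° or 85.30°; the larger is 85.30°.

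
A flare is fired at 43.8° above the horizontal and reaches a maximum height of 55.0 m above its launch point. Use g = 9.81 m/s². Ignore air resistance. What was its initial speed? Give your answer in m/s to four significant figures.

47.46 m/s

At the peak v_y = 0, so v_y0 = √(2gH) = √(2 × 9.81 × 55.0) = 32.85 m/s.
v_y0 = v₀ sin θ ⇒ v₀ = 32.85 / sin 43.8° = 47.46 m/s.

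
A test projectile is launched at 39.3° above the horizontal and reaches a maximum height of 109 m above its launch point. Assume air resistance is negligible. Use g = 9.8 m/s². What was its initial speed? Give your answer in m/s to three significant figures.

At the peak v_y = 0, so v_y0 = √(2gH) = √(2 × 9.80 × 109) = 46.22 m/s.
v_y0 = v₀ sin θ ⇒ v₀ = 46.22 / sin 39.3° = 72.98 m/s.

73.0 m/s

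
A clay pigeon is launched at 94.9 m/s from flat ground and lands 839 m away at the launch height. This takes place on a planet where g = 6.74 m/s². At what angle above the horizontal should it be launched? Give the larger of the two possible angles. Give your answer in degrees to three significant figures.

From R = (v₀²/g) sin 2θ: sin 2θ = 6.74 × 839 / 9006.0 = 0.6279.
2θ = 38.90° or 180° − 38.90° = 141.1°, so θ = 19.45° or 70.55°.
The larger angle is 70.55°.

70.6°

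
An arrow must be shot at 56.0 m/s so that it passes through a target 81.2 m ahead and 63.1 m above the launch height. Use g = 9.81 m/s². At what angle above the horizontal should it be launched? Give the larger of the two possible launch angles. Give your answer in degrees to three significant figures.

81.7°

Trajectory: y = x tanθ − g x² (1 + tan²θ)/(2v₀²). With x = 81.2, y = 63.1, v₀ = 56.0, g = 9.81:
10.31 tan²θ − 81.2 tanθ + (73.41) = 0.
tanθ = [81.2 ± √(81.2² − 4 × 10.31 × (73.41))] / (2 × 10.31) = (81.2 ± 59.71) / 20.63, giving tanθ = 1.042 or 6.832.
θ = 46.18° or 81.67°; the larger is 81.67°.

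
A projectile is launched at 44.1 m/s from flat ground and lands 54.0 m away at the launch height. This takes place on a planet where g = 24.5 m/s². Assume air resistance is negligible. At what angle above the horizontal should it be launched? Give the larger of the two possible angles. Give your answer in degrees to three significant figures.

R = v₀² sin 2θ / g gives sin 2θ = gR/v₀² = 24.5·54.0/44.1² = 0.6803.
2θ = 42.86° or 180° − 42.86° = 137.1°, so θ = 21.43° or 68.57°.
The larger angle is 68.57°.

68.6°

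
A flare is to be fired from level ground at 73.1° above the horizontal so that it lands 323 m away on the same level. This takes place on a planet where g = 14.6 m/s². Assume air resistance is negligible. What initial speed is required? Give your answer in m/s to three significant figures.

92.1 m/s

On level ground R = v₀² sin 2θ / g ⇒ v₀ = √(gR / sin 2θ).
v₀ = √(14.6 × 323 / sin 146.2°) = √(4716 / 0.5563) = √8477.1 = 92.07 m/s.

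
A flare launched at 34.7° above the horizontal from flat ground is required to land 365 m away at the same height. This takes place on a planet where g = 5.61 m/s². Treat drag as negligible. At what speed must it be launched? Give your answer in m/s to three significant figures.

46.8 m/s

From R = (v₀² / g) sin 2θ: v₀ = √(gR / sin 2θ).
v₀ = √(5.61 × 365 / sin 69.40°) = √(2048 / 0.9361) = √2187.5 = 46.77 m/s.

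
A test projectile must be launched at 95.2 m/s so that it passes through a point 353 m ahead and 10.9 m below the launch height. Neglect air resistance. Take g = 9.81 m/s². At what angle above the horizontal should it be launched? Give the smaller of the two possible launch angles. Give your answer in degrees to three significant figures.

Trajectory: y = x tanθ − g x² (1 + tan²θ)/(2v₀²). With x = 353, y = −10.9, v₀ = 95.2, g = 9.81:
67.44 tan²θ − 353 tanθ + (56.54) = 0.
tanθ = [353 ± √(353² − 4 × 67.44 × (56.54))] / (2 × 67.44) = (353 ± 330.7) / 134.9, giving tanθ = 0.1654 or 5.069.
θ = 9.391° or 78.84°; the smaller is 9.391°.

9.39°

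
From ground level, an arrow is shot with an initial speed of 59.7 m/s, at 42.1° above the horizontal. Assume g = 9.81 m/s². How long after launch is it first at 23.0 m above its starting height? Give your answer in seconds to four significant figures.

0.6221 s

vₓ = 59.70 cos 42.1° = 44.30 m/s; v_y0 = 59.70 sin 42.1° = 40.02 m/s.
Height y(t) = 40.02 t − 4.905 t² = 23.0 gives 4.905 t² − 40.02 t + 23.0 = 0.
Quadratic formula: t = (40.02 ± √1150.7) / 9.81 = (40.02 ± 33.92) / 9.81 → t = 0.6221 s or 7.538 s.
The first (ascending) time is 0.6221 s.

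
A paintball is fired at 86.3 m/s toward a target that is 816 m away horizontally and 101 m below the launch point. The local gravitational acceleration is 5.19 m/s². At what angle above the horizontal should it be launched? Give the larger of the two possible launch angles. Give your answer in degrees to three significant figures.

Trajectory: y = x tanθ − g x² (1 + tan²θ)/(2v₀²). With x = 816, y = −101, v₀ = 86.3, g = 5.19:
232.0 tan²θ − 816 tanθ + (131.0) = 0.
tanθ = [816 ± √(816² − 4 × 232.0 × (131.0))] / (2 × 232.0) = (816 ± 737.8) / 464.0, giving tanθ = 0.1686 or 3.349.
θ = 9.572° or 73.37°; the larger is 73.37°.

73.4°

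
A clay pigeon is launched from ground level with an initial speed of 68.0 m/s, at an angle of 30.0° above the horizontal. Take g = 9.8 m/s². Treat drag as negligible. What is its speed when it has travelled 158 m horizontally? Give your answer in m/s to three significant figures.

59.4 m/s

Resolve: vₓ = 68.00 cos 30.0° = 58.89 m/s and v_y0 = 68.00 sin 30.0° = 34.00 m/s.
Time to reach x = 158 m: t = x/vₓ = 158/58.89 = 2.683 s.
Vertical velocity there: v_y = v_y0 − g t = 34.00 − 9.80 × 2.683 = 7.707 m/s.
Speed: √(vₓ² + v_y²) = √(58.89² + 7.707²) = 59.39 m/s.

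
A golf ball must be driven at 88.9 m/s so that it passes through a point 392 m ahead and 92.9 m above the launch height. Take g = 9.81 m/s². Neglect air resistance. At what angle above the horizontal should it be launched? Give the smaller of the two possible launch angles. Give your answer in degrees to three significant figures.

29.0°

Trajectory: y = x tanθ − g x² (1 + tan²θ)/(2v₀²). With x = 392, y = 92.9, v₀ = 88.9, g = 9.81:
95.37 tan²θ − 392 tanθ + (188.3) = 0.
tanθ = [392 ± √(392² − 4 × 95.37 × (188.3))] / (2 × 95.37) = (392 ± 286.1) / 190.7, giving tanθ = 0.5553 or 3.555.
θ = 29.04° or 74.29°; the smaller is 29.04°.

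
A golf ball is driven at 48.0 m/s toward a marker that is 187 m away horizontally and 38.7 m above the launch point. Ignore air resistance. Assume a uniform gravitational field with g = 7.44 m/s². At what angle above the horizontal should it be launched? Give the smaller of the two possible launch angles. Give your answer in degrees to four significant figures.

Trajectory: y = x tanθ − g x² (1 + tan²θ)/(2v₀²). With x = 187, y = 38.7, v₀ = 48.0, g = 7.44:
56.46 tan²θ − 187 tanθ + (95.16) = 0.
tanθ = [187 ± √(187² − 4 × 56.46 × (95.16))] / (2 × 56.46) = (187 ± 116.1) / 112.9, giving tanθ = 0.6279 or 2.684.
θ = 32.13° or 69.57°; the smaller is 32.13°.

32.13°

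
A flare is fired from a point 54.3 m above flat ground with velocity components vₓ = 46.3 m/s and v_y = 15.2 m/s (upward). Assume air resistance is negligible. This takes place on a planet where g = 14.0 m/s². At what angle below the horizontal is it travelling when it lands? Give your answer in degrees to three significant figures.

42.1°

With up positive and y = 0 at the ground: y(t) = 54.3 + (15.20) t − 7.000 t². Setting y = 0 and taking the positive root: t = [15.20 + √(15.20² + 2·14.0·54.3)] / 14.0 = (15.20 + 41.85) / 14.0 = 4.075 s.
At impact: v_y = v_y0 − g t = −41.85 m/s; vₓ = 46.30 m/s.
Angle below horizontal: arctan(|v_y|/vₓ) = arctan(41.85/46.30) = 42.11°.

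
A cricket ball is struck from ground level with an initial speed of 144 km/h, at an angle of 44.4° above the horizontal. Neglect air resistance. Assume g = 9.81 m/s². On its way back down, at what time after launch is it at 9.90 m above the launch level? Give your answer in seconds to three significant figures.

5.33 s

Convert: 144 km/h = 144/3.6 = 40.00 m/s.
vₓ = 40.00 cos 44.4° = 28.58 m/s; v_y0 = 40.00 sin 44.4° = 27.99 m/s.
Set y = v_y0 t − ½ g t² = 9.90: 4.905 t² − 27.99 t + 9.90 = 0.
Quadratic formula: t = (27.99 ± √589.01) / 9.81 = (27.99 ± 24.27) / 9.81 → t = 0.3789 s or 5.327 s.
The descending-branch root is 5.327 s.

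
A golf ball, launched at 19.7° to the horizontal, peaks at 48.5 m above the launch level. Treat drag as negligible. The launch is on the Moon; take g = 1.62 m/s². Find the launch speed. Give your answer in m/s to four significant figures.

At the peak v_y = 0, so v_y0 = √(2gH) = √(2 × 1.62 × 48.5) = 12.54 m/s.
v_y0 = v₀ sin θ ⇒ v₀ = 12.54 / sin 19.7° = 37.19 m/s.

37.19 m/s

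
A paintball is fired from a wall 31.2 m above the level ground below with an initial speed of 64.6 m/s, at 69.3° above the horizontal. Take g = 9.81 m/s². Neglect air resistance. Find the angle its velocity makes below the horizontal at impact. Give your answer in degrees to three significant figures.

Horizontal component vₓ = 64.60 cos 69.3° = 22.83 m/s; vertical v_y0 = 64.60 sin 69.3° = 60.43 m/s.
With up positive and y = 0 at the ground: y(t) = 31.2 + (60.43) t − 4.905 t². Setting y = 0 and taking the positive root: t = [60.43 + √(60.43² + 2·9.81·31.2)] / 9.81 = (60.43 + 65.30) / 9.81 = 12.82 s.
At impact: v_y = v_y0 − g t = −65.30 m/s; vₓ = 22.83 m/s.
Angle below horizontal: arctan(|v_y|/vₓ) = arctan(65.30/22.83) = 70.73°.

70.7°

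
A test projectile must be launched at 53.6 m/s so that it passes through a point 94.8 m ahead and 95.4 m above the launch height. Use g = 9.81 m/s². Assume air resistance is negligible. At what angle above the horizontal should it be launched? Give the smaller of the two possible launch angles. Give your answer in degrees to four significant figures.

57.41°

Trajectory: y = x tanθ − g x² (1 + tan²θ)/(2v₀²). With x = 94.8, y = 95.4, v₀ = 53.6, g = 9.81:
15.34 tan²θ − 94.8 tanθ + (110.7) = 0.
tanθ = [94.8 ± √(94.8² − 4 × 15.34 × (110.7))] / (2 × 15.34) = (94.8 ± 46.80) / 30.69, giving tanθ = 1.564 or 4.614.
θ = 57.41° or 77.77°; the smaller is 57.41°.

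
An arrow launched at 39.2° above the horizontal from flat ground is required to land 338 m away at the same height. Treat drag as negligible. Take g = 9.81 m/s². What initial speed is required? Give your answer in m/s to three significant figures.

Level-ground range: R = v₀² sin(2θ)/g, so v₀ = √(gR / sin 2θ).
v₀ = √(9.81 × 338 / sin 78.40°) = √(3316 / 0.9796) = √3384.9 = 58.18 m/s.

58.2 m/s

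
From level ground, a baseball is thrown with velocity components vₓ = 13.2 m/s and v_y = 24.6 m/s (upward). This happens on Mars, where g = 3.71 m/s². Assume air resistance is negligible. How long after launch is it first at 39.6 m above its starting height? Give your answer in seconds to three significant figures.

Set y = v_y0 t − ½ g t² = 39.6: 1.855 t² − 24.60 t + 39.6 = 0.
Quadratic formula: t = (24.60 ± √311.33) / 3.71 = (24.60 ± 17.64) / 3.71 → t = 1.875 s or 11.39 s.
The first (ascending) time is 1.875 s.

1.87 s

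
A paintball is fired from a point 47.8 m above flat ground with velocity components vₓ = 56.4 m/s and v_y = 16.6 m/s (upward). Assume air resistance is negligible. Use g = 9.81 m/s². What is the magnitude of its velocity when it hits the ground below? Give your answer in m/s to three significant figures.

66.3 m/s

The projectile lands when y = 47.8 + (16.60) t − ½·9.81·t² = 0. Positive root: t = (16.60 + √(16.60² + 2·9.81·47.8)) / 9.81 = (16.60 + 34.83) / 9.81 = 5.243 s.
Vertical velocity at impact: v_y = v_y0 − g t = 16.60 − 9.81 × 5.243 = −34.83 m/s.
Speed: |v| = √(vₓ² + v_y²) = √(56.40² + 34.83²) = 66.29 m/s.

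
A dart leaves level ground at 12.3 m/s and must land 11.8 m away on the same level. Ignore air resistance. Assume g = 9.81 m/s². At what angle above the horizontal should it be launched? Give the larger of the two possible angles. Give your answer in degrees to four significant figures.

Level-ground range R = v₀² sin(2θ)/g ⇒ sin(2θ) = gR/v₀² = 9.81 × 11.8 / 12.3² = 0.7651.
2θ = 49.92° or 180° − 49.92° = 130.1°, so θ = 24.96° or 65.04°.
The larger angle is 65.04°.

65.04°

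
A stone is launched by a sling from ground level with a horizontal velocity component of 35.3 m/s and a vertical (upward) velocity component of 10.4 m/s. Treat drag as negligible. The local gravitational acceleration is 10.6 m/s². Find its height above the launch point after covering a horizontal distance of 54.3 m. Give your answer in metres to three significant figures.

3.46 m

x = vₓ t ⇒ t = 54.3/35.30 = 1.538 s.
Height: y = v_y0 t − ½ g t² = 10.40 × 1.538 − 5.300 × 1.538² = 16.00 − 12.54 = 3.457 m.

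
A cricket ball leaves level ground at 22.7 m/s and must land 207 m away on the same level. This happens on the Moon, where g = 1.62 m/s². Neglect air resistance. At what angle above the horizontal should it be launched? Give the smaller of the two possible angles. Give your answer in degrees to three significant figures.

R = v₀² sin 2θ / g gives sin 2θ = gR/v₀² = 1.62·207/22.7² = 0.6508.
2θ = 40.60° or 180° − 40.60° = 139.4°, so θ = 20.30° or 69.70°.
The smaller angle is 20.30°.

20.3°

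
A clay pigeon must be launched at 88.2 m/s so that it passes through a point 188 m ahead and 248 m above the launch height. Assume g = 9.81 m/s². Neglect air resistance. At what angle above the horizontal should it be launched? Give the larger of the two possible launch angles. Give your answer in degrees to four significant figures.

81.38°

Trajectory: y = x tanθ − g x² (1 + tan²θ)/(2v₀²). With x = 188, y = 248, v₀ = 88.2, g = 9.81:
22.29 tan²θ − 188 tanθ + (270.3) = 0.
tanθ = [188 ± √(188² − 4 × 22.29 × (270.3))] / (2 × 22.29) = (188 ± 106.1) / 44.57, giving tanθ = 1.838 or 6.598.
θ = 61.45° or 81.38°; the larger is 81.38°.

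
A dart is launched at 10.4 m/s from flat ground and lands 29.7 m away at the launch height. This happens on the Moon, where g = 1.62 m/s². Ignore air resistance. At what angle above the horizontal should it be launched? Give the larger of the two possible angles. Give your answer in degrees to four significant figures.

From R = (v₀²/g) sin 2θ: sin 2θ = 1.62 × 29.7 / 108.16 = 0.4448.
2θ = 26.41° or 180° − 26.41° = 153.6°, so θ = 13.21° or 76.79°.
The larger angle is 76.79°.

76.79°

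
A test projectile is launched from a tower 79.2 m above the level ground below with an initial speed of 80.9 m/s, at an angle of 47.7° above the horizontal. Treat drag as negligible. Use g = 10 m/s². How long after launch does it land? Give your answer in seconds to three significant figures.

13.2 s

Horizontal component vₓ = 80.90 cos 47.7° = 54.45 m/s; vertical v_y0 = 80.90 sin 47.7° = 59.84 m/s.
Vertical motion (up positive, ground at y = 0): 5.000 t² − (59.84) t − 79.2 = 0, so t = (59.84 + √(59.84² + 2·10.0·79.2)) / 10.0 = (59.84 + 71.86) / 10.0 = 13.17 s.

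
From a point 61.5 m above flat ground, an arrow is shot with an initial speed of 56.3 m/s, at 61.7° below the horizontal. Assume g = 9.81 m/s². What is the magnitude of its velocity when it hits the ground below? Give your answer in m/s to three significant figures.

Resolve: vₓ = 56.30 cos 61.7° = 26.69 m/s and v_y0 = −49.57 m/s (downward).
The projectile lands when y = 61.5 + (−49.57) t − ½·9.81·t² = 0. Positive root: t = (−49.57 + √(49.57² + 2·9.81·61.5)) / 9.81 = (−49.57 + 60.53) / 9.81 = 1.117 s.
Vertical velocity at impact: v_y = v_y0 − g t = −49.57 − 9.81 × 1.117 = −60.53 m/s.
Speed: |v| = √(vₓ² + v_y²) = √(26.69² + 60.53²) = 66.15 m/s.

66.2 m/s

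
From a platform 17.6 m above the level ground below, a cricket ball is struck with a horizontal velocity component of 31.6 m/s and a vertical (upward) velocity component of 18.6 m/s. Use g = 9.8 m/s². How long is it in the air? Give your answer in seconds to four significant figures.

With up positive and y = 0 at the ground: y(t) = 17.6 + (18.60) t − 4.900 t². Setting y = 0 and taking the positive root: t = [18.60 + √(18.60² + 2·9.80·17.6)] / 9.80 = (18.60 + 26.29) / 9.80 = 4.580 s.

4.580 s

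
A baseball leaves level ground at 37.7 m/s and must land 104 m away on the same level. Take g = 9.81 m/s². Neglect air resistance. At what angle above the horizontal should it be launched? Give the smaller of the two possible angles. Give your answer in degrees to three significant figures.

22.9°

Level-ground range R = v₀² sin(2θ)/g ⇒ sin(2θ) = gR/v₀² = 9.81 × 104 / 37.7² = 0.7178.
2θ = 45.88° or 180° − 45.88° = 134.1°, so θ = 22.94° or 67.06°.
The smaller angle is 22.94°.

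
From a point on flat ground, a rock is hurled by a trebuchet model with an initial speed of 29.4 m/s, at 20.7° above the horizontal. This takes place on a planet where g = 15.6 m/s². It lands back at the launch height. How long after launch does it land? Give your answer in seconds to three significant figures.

1.33 s

Components: vₓ = 29.40 cos 20.7° = 27.50 m/s, v_y0 = 29.40 sin 20.7° = 10.39 m/s.
Landing at launch height ⇒ T = 2 v_y0 / g = 2 × 10.39 / 15.6 = 1.332 s.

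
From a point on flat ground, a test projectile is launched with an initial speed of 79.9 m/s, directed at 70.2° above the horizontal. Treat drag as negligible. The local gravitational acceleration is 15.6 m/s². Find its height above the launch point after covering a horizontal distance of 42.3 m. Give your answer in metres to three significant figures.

98.4 m

Horizontal component vₓ = 79.90 cos 70.2° = 27.07 m/s; vertical v_y0 = 79.90 sin 70.2° = 75.18 m/s.
x = vₓ t ⇒ t = 42.3/27.07 = 1.563 s.
Height: y = v_y0 t − ½ g t² = 75.18 × 1.563 − 7.800 × 1.563² = 117.5 − 19.05 = 98.44 m.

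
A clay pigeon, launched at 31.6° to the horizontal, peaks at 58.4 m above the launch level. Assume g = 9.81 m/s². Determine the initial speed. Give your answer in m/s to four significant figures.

At the peak v_y = 0, so v_y0 = √(2gH) = √(2 × 9.81 × 58.4) = 33.85 m/s.
v_y0 = v₀ sin θ ⇒ v₀ = 33.85 / sin 31.6° = 64.60 m/s.

64.60 m/s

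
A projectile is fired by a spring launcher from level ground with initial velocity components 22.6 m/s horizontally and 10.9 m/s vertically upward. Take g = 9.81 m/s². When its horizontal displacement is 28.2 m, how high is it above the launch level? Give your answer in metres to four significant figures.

At x = 28.2 m, t = x/vₓ = 28.2/22.60 = 1.248 s.
Height: y = v_y0 t − ½ g t² = 10.90 × 1.248 − 4.905 × 1.248² = 13.60 − 7.637 = 5.964 m.

5.964 m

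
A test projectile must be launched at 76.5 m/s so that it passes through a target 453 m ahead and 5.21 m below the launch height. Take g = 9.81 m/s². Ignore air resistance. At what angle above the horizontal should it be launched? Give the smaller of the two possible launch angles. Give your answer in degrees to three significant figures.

23.9°

Trajectory: y = x tanθ − g x² (1 + tan²θ)/(2v₀²). With x = 453, y = −5.21, v₀ = 76.5, g = 9.81:
172.0 tan²θ − 453 tanθ + (166.8) = 0.
tanθ = [453 ± √(453² − 4 × 172.0 × (166.8))] / (2 × 172.0) = (453 ± 300.8) / 344.0, giving tanθ = 0.4425 or 2.191.
θ = 23.87° or 65.47°; the smaller is 23.87°.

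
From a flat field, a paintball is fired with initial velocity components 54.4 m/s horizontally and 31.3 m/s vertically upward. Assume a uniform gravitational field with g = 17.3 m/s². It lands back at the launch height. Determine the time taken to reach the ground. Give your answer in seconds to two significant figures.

3.6 s

It returns to y = 0 when t = 2 v_y0 / g = 2(31.30)/17.3 = 3.618 s.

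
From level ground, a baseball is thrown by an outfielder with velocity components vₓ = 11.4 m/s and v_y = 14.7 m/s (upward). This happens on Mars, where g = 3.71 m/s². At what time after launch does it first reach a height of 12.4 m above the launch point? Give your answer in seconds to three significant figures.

Set y = v_y0 t − ½ g t² = 12.4: 1.855 t² − 14.70 t + 12.4 = 0.
Quadratic formula: t = (14.70 ± √124.08) / 3.71 = (14.70 ± 11.14) / 3.71 → t = 0.9598 s or 6.965 s.
The first (ascending) time is 0.9598 s.

0.960 s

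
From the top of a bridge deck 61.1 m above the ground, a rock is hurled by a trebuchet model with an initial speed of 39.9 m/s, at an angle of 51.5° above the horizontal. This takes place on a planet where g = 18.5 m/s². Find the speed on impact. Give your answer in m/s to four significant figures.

62.07 m/s

Resolve: vₓ = 39.90 cos 51.5° = 24.84 m/s and v_y0 = 39.90 sin 51.5° = 31.23 m/s.
Vertical motion (up positive, ground at y = 0): 9.250 t² − (31.23) t − 61.1 = 0, so t = (31.23 + √(31.23² + 2·18.5·61.1)) / 18.5 = (31.23 + 56.88) / 18.5 = 4.763 s.
Vertical velocity at impact: v_y = v_y0 − g t = 31.23 − 18.5 × 4.763 = −56.88 m/s.
Speed: |v| = √(vₓ² + v_y²) = √(24.84² + 56.88²) = 62.07 m/s.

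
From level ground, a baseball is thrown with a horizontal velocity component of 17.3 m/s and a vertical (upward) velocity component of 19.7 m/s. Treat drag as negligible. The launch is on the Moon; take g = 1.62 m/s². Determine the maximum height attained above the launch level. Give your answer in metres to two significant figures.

120 m

At the apex v_y = 0, so H = v_y0²/(2g) = 19.70²/3.240 = 119.8 m.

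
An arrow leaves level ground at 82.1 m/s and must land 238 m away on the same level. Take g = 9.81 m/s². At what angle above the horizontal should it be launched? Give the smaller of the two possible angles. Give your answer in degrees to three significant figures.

10.1°

R = v₀² sin 2θ / g gives sin 2θ = gR/v₀² = 9.81·238/82.1² = 0.3464.
2θ = 20.27° or 180° − 20.27° = 159.7°, so θ = 10.13° or 79.87°.
The smaller angle is 10.13°.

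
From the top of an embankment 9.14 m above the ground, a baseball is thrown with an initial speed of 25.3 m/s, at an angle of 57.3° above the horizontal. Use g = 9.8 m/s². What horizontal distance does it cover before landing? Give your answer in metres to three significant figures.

vₓ = 25.30 cos 57.3° = 13.67 m/s; v_y0 = 25.30 sin 57.3° = 21.29 m/s.
The projectile lands when y = 9.14 + (21.29) t − ½·9.80·t² = 0. Positive root: t = (21.29 + √(21.29² + 2·9.80·9.14)) / 9.80 = (21.29 + 25.15) / 9.80 = 4.739 s.
Horizontal distance: R = vₓ t = 13.67 × 4.739 = 64.77 m.

64.8 m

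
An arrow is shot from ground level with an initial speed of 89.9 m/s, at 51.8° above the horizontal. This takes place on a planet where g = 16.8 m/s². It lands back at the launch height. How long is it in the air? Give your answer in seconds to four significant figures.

Components: vₓ = 89.90 cos 51.8° = 55.59 m/s, v_y0 = 89.90 sin 51.8° = 70.65 m/s.
It returns to y = 0 when t = 2 v_y0 / g = 2(70.65)/16.8 = 8.411 s.

8.411 s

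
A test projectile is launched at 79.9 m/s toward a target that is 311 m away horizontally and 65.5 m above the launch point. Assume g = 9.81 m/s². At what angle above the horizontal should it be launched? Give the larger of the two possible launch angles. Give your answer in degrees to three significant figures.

Trajectory: y = x tanθ − g x² (1 + tan²θ)/(2v₀²). With x = 311, y = 65.5, v₀ = 79.9, g = 9.81:
74.31 tan²θ − 311 tanθ + (139.8) = 0.
tanθ = [311 ± √(311² − 4 × 74.31 × (139.8))] / (2 × 74.31) = (311 ± 234.9) / 148.6, giving tanθ = 0.5123 or 3.673.
θ = 27.12° or 74.77°; the larger is 74.77°.

74.8°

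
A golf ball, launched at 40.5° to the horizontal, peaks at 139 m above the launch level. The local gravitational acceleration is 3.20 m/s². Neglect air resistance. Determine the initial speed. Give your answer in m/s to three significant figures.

At the peak v_y = 0, so v_y0 = √(2gH) = √(2 × 3.20 × 139) = 29.83 m/s.
v_y0 = v₀ sin θ ⇒ v₀ = 29.83 / sin 40.5° = 45.93 m/s.

45.9 m/s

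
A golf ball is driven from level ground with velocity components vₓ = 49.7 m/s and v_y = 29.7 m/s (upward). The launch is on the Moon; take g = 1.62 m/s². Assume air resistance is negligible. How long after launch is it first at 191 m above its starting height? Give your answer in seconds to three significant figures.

Set y = v_y0 t − ½ g t² = 191: 0.8100 t² − 29.70 t + 191 = 0.
Quadratic formula: t = (29.70 ± √263.25) / 1.62 = (29.70 ± 16.22) / 1.62 → t = 8.318 s or 28.35 s.
The first (ascending) time is 8.318 s.

8.32 s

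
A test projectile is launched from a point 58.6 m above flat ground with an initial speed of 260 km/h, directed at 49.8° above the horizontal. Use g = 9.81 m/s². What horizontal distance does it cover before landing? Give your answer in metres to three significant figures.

570 m

Convert: 260 km/h = 260/3.6 = 72.22 m/s.
vₓ = 72.22 cos 49.8° = 46.62 m/s; v_y0 = 72.22 sin 49.8° = 55.16 m/s.
With up positive and y = 0 at the ground: y(t) = 58.6 + (55.16) t − 4.905 t². Setting y = 0 and taking the positive root: t = [55.16 + √(55.16² + 2·9.81·58.6)] / 9.81 = (55.16 + 64.75) / 9.81 = 12.22 s.
Horizontal distance: R = vₓ t = 46.62 × 12.22 = 569.8 m.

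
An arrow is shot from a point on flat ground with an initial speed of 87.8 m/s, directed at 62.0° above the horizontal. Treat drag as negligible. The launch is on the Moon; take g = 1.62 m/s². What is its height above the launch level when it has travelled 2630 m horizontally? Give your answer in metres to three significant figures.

1650 m

Components: vₓ = 87.80 cos 62.0° = 41.22 m/s, v_y0 = 87.80 sin 62.0° = 77.52 m/s.
At x = 2630 m, t = x/vₓ = 2630/41.22 = 63.80 s.
Height: y = v_y0 t − ½ g t² = 77.52 × 63.80 − 0.8100 × 63.80² = 4946 − 3298 = 1649 m.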